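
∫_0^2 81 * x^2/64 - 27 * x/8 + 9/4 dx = 9/8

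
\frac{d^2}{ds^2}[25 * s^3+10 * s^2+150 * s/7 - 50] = 150*s + 20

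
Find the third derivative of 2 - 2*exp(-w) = 2*exp(-w)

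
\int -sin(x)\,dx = cos(x) + C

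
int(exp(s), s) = exp(s) + C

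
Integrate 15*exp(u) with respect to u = 15*exp(u) + C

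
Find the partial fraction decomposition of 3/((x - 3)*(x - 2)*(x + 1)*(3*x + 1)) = 81/(140*(3*x + 1)) - 1/(8*(x + 1)) - 1/(7*(x - 2)) + 3/(40*(x - 3))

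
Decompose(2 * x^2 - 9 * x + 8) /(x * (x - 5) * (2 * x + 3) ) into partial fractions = 8/(3*(2*x + 3)) + 1/(5*(x - 5)) - 8/(15*x)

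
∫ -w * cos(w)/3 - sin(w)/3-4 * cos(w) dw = (-w/3 - 4)*sin(w) + C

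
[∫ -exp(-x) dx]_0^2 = -1 + exp(-2)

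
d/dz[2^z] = 2^z*log(2)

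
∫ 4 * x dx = 2*x^2 + C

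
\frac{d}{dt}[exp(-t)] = -exp(-t)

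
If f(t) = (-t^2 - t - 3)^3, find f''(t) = -30*t^4 - 60*t^3 - 144*t^2 - 114*t - 72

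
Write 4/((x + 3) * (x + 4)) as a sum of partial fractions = -4/(x + 4) + 4/(x + 3)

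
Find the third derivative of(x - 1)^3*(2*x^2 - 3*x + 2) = 120*x^2 - 216*x + 102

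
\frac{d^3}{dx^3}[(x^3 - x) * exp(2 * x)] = 8*x^3*exp(2*x) + 36*x^2*exp(2*x) + 28*x*exp(2*x) - 6*exp(2*x)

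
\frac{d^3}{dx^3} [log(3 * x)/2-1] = x^(-3)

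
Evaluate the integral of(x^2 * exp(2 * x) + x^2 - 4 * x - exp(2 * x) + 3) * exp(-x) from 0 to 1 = 0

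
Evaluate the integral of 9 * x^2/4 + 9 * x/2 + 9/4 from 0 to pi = -3/4 + 3*(1 + pi)^3/4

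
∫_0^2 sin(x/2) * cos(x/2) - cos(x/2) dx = -1 + (-1 + sin(1))^2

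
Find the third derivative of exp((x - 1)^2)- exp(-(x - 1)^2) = (8*x^3*exp(2*x^2 - 4*x + 2) + 8*x^3 - 24*x^2*exp(2*x^2 - 4*x + 2) - 24*x^2 + 36*x*exp(2*x^2 - 4*x + 2) + 12*x - 20*exp(2*x^2 - 4*x + 2) + 4)*exp(-x^2 + 2*x - 1)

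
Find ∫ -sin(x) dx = cos(x) + C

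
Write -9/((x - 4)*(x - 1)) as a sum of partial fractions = 3/(x - 1) - 3/(x - 4)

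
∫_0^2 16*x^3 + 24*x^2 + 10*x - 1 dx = 146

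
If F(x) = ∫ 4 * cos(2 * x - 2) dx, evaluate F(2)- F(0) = 4*sin(2)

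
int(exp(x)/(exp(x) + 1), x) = log(2*exp(x) + 2) + C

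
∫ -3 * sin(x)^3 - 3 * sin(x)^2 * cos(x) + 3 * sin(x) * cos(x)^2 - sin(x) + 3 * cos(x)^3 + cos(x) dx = sqrt(2)*(5*sin(x + pi/4) - cos(3*x + pi/4))/2 + C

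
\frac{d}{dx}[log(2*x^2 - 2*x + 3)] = (4*x - 2)/(2*x^2 - 2*x + 3)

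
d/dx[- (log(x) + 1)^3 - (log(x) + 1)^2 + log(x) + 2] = (-3*log(x)^2 - 8*log(x) - 4)/x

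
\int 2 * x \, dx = x^2 + C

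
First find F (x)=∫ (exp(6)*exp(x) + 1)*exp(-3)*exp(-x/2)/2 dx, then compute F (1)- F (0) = -exp(3) - exp(-7/2) + exp(-3) + exp(7/2)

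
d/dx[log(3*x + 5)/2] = 3/(6*x + 10)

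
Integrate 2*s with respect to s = s^2 + C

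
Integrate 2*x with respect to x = x^2 + C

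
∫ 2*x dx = x^2 + C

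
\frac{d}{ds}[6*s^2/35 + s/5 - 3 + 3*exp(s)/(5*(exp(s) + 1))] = (12*s*exp(2*s) + 24*s*exp(s) + 12*s + 7*exp(2*s) + 35*exp(s) + 7)/(35*exp(2*s) + 70*exp(s) + 35)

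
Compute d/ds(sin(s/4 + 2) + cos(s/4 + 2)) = sqrt(2)*cos(s/4 + pi/4 + 2)/4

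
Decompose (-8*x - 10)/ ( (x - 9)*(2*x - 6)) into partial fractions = 17/(6*(x - 3)) - 41/(6*(x - 9))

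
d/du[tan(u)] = cos(u)^(-2)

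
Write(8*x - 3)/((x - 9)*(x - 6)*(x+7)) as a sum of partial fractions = -59/(208*(x + 7)) - 15/(13*(x - 6)) + 23/(16*(x - 9))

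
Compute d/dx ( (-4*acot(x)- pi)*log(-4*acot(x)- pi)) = (4*log(-4*acot(x) - pi) + 4)/(x^2 + 1)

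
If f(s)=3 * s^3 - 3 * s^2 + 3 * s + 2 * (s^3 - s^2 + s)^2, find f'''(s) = 240*s^3 - 240*s^2 + 144*s - 6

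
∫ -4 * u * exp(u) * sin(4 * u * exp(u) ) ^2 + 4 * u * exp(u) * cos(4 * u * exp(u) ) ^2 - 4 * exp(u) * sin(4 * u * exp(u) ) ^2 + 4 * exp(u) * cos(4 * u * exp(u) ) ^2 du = sin(4*u*exp(u))*cos(4*u*exp(u)) + C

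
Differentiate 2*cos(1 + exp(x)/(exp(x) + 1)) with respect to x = -2*exp(x)*sin(1 + exp(x)/(exp(x) + 1))/(exp(2*x) + 2*exp(x) + 1)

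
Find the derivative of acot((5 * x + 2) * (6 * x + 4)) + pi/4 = (-60*x - 32)/(900*x^4 + 1920*x^3 + 1504*x^2 + 512*x + 65)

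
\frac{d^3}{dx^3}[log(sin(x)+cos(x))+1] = 2*cos(x + pi/4)/sin(x + pi/4)^3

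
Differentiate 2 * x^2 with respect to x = 4*x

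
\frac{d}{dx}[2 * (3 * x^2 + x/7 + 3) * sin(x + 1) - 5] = 6*x^2*cos(x + 1) + 12*x*sin(x + 1) + 2*x*cos(x + 1)/7 + 2*sin(x + 1)/7 + 6*cos(x + 1)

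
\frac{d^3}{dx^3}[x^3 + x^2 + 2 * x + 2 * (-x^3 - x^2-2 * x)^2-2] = 240*x^3 + 240*x^2 + 240*x + 54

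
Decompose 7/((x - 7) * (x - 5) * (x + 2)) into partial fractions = 1/(9*(x + 2)) - 1/(2*(x - 5)) + 7/(18*(x - 7))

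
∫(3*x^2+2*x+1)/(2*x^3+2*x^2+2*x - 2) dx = log(-x^3 - x^2 - x + 1)/2 + C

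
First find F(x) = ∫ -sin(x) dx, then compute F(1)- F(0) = -1 + cos(1)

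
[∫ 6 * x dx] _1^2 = 9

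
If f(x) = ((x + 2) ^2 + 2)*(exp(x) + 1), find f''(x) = x^2*exp(x) + 8*x*exp(x) + 16*exp(x) + 2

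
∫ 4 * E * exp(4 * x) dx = exp(4*x + 1) + C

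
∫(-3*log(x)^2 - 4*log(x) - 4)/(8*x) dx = (-log(x)^2 - 2*log(x) - 4)*log(x)/8 + C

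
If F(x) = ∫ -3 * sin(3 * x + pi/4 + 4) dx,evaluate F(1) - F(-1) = cos(pi/4 + 7) - cos(pi/4 + 1)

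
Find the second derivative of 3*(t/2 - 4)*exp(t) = 3*t*exp(t)/2 - 9*exp(t)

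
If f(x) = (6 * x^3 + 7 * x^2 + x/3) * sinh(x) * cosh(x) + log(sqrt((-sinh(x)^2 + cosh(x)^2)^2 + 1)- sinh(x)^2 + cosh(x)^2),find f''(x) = 12*x^3*sinh(2*x) + 14*x^2*sinh(2*x) + 36*x^2*cosh(2*x) + 56*x*sinh(2*x)/3 + 28*x*cosh(2*x) + 7*sinh(2*x) + 2*cosh(2*x)/3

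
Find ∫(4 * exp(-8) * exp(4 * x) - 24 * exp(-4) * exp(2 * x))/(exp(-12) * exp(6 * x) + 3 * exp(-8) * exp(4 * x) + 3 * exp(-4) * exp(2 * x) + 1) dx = (2*exp(4*x) + 2*exp(2*x + 4) + 7*exp(8))/(exp(4*x) + 2*exp(2*x + 4) + exp(8)) + C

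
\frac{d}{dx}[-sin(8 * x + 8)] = -8*cos(8*x + 8)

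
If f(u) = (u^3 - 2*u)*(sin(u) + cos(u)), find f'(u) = sqrt(2)*(u^3*cos(u + pi/4) + 3*u^2*sin(u + pi/4) - 2*u*cos(u + pi/4) - 2*sin(u + pi/4))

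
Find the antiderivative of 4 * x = 2*x^2 + C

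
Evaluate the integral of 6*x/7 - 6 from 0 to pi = -6*pi + 3*pi^2/7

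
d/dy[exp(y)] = exp(y)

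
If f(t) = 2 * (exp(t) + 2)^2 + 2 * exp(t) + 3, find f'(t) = 4*exp(2*t) + 10*exp(t)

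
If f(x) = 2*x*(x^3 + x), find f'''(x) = 48*x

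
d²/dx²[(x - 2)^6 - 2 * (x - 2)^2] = 30*x^4 - 240*x^3 + 720*x^2 - 960*x + 476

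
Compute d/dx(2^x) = 2^x*log(2)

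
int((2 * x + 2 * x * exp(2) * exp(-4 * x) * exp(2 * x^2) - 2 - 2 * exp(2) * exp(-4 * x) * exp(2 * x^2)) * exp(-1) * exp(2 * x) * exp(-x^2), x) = 2*sinh((x - 1)^2) + C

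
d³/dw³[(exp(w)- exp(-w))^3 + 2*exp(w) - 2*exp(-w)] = (27*exp(6*w) - exp(4*w) - exp(2*w) + 27)*exp(-3*w)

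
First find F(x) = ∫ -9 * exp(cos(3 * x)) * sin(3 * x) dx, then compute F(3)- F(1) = -3*exp(cos(3)) + 3*exp(cos(9))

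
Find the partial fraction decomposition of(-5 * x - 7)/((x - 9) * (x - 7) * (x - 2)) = -17/(35*(x - 2)) + 21/(5*(x - 7)) - 26/(7*(x - 9))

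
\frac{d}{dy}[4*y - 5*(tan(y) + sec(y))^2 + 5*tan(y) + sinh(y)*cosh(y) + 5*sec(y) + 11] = -10*tan(y)^3 - 20*tan(y)^2*sec(y) + 5*tan(y)^2 - 10*tan(y)*sec(y)^2 + 5*tan(y)*sec(y) - 10*tan(y) + cosh(2*y) - 10*sec(y) + 9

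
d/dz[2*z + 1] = 2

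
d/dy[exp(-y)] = -exp(-y)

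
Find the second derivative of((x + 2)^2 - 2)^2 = 12*x^2 + 48*x + 40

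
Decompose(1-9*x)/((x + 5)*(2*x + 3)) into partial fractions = 29/(7*(2*x + 3)) - 46/(7*(x + 5))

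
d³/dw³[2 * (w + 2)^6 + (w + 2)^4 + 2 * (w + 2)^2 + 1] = 240*w^3 + 1440*w^2 + 2904*w + 1968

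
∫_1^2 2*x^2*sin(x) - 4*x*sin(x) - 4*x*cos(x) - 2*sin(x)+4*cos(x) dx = -4*cos(1) + 2*cos(2)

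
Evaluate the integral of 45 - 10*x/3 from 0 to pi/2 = -5*pi^2/12 + 45*pi/2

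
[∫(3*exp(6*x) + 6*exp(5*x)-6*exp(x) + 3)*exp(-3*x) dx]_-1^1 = -(-E + exp(-1) + 1)^3 + (-exp(-1) + 1 + E)^3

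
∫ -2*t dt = -t^2 + C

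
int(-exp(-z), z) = exp(-z) + C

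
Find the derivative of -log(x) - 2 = -1/x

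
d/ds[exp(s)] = exp(s)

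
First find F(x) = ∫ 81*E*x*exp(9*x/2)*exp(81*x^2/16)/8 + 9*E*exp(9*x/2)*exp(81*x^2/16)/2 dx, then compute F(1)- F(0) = -E + exp(169/16)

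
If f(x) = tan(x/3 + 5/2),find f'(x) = tan(x/3 + 5/2)^2/3 + 1/3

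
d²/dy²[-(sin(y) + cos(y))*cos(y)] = 2*sqrt(2)*sin(2*y + pi/4)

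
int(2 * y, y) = y^2 + C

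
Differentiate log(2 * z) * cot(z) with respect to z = (-z*log(z)/sin(z)^2 - z*log(2)/sin(z)^2 + 1/tan(z))/z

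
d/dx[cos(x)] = -sin(x)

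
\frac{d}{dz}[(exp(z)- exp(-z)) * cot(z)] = (exp(2*z)/tan(z) - exp(2*z)/sin(z)^2 + 1/tan(z) + sin(z)^(-2))*exp(-z)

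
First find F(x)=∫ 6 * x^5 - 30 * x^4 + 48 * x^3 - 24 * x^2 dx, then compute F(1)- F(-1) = -28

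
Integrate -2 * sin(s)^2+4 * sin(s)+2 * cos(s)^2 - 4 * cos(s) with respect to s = (sqrt(2)*sin(s + pi/4) - 2)^2 + C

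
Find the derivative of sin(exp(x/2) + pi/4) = exp(x/2)*cos(exp(x/2) + pi/4)/2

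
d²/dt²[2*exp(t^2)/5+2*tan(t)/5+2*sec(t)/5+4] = 8*t^2*exp(t^2)/5 + 4*exp(t^2)/5 + 4*tan(t)^3/5 + 4*tan(t)^2*sec(t)/5 + 4*tan(t)/5 + 2*sec(t)/5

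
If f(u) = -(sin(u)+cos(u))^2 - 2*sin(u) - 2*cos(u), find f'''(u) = 8*cos(2*u) + 2*sqrt(2)*cos(u + pi/4)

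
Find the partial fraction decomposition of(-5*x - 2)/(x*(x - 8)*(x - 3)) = 17/(15*(x - 3)) - 21/(20*(x - 8)) - 1/(12*x)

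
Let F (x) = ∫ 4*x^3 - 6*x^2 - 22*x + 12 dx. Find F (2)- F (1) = -20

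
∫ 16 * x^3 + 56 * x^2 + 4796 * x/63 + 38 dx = 4*x^4 + 56*x^3/3 + 2398*x^2/63 + 38*x + C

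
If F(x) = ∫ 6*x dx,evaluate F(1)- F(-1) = 0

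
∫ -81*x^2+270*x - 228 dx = -27*x^3 + 135*x^2 - 228*x + C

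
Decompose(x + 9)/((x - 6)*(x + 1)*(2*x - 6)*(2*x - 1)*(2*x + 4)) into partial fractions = 38/(825*(2*x - 1)) + 7/(800*(x + 2)) - 1/(42*(x + 1)) - 1/(100*(x - 3)) + 5/(2464*(x - 6))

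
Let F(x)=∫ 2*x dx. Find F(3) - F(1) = 8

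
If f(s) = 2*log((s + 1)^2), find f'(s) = 4/(s + 1)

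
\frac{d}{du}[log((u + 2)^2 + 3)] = (2*u + 4)/(u^2 + 4*u + 7)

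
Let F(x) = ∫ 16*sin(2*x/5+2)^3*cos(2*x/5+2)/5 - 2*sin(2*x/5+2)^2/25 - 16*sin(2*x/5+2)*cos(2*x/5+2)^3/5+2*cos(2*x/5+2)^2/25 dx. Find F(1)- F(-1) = -cos(32/5)/2 + cos(48/5)/2 + sin(24/5)/10 - sin(16/5)/10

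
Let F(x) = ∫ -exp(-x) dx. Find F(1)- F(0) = -1 + exp(-1)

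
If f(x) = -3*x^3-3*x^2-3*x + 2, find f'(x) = -9*x^2 - 6*x - 3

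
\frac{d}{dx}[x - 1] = 1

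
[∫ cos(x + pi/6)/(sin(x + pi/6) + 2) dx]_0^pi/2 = -log(5/2) + log(sqrt(3)/2 + 2)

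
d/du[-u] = -1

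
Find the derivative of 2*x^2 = 4*x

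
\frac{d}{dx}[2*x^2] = 4*x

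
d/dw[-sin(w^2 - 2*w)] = 2*(1 - w)*cos(w*(w - 2))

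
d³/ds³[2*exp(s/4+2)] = exp(s/4 + 2)/32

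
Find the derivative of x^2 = 2*x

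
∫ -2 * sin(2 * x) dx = cos(2*x) + C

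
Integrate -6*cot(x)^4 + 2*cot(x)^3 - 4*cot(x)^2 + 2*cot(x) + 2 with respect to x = (2*cot(x)^2 - cot(x) - 2)*cot(x) + C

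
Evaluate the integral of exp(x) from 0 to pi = -1 + exp(pi)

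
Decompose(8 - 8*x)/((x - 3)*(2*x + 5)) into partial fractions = -56/(11*(2*x + 5)) - 16/(11*(x - 3))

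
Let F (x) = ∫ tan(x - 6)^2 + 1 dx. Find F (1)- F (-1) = tan(7) - tan(5)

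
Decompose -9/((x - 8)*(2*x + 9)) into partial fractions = 18/(25*(2*x + 9)) - 9/(25*(x - 8))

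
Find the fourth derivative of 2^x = 2^x*log(2)^4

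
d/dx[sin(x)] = cos(x)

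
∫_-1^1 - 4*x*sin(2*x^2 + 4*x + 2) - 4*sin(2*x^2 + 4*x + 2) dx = -1 + cos(8)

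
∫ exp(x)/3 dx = exp(x)/3 + C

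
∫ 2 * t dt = t^2 + C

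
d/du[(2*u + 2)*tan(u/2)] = u/cos(u/2)^2 + 2*tan(u/2) + cos(u/2)^(-2)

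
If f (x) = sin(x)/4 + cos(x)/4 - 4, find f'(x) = -sin(x)/4 + cos(x)/4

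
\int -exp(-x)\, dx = exp(-x) + C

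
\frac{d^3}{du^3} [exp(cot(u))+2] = -(3 + 6/tan(u) + 11/tan(u)^2 + 12/tan(u)^3 + 9/tan(u)^4 + 6/tan(u)^5 + tan(u)^(-6))*exp(1/tan(u))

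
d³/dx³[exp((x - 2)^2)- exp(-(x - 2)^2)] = (8*x^3*exp(2*x^2 - 8*x + 8) + 8*x^3 - 48*x^2*exp(2*x^2 - 8*x + 8) - 48*x^2 + 108*x*exp(2*x^2 - 8*x + 8) + 84*x - 88*exp(2*x^2 - 8*x + 8) - 40)*exp(-x^2 + 4*x - 4)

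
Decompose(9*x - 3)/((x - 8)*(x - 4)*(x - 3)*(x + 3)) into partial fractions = 5/(77*(x + 3)) + 4/(5*(x - 3)) - 33/(28*(x - 4)) + 69/(220*(x - 8))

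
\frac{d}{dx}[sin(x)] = cos(x)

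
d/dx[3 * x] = 3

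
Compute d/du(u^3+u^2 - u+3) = 3*u^2 + 2*u - 1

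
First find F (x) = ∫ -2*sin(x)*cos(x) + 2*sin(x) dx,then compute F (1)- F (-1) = 0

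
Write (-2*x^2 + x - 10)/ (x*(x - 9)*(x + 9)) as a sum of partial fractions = -181/(162*(x + 9)) - 163/(162*(x - 9)) + 10/(81*x)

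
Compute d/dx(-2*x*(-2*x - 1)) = 8*x + 2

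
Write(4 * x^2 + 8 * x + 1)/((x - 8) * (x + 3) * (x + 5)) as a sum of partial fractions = 61/(26*(x + 5)) - 13/(22*(x + 3)) + 321/(143*(x - 8))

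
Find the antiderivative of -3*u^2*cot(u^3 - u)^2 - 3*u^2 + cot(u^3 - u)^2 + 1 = cot(u^3 - u) + C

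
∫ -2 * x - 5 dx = -x^2 - 5*x + C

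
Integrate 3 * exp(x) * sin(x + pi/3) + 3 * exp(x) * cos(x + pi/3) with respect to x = 3*exp(x)*sin(x + pi/3) + C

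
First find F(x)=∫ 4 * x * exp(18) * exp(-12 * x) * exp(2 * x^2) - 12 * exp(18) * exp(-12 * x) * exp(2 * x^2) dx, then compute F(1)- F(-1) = -exp(32) + exp(8)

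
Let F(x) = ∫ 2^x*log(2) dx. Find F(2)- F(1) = 2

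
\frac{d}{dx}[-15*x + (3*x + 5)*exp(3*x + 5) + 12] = 9*x*exp(3*x + 5) + 18*exp(3*x + 5) - 15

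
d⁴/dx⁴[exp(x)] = exp(x)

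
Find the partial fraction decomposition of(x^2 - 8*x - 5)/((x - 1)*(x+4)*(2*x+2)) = 43/(30*(x + 4)) - 1/(3*(x + 1)) - 3/(5*(x - 1))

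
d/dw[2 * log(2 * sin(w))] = 2/tan(w)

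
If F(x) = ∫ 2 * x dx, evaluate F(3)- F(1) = 8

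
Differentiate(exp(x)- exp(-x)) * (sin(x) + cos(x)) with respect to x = 2*(exp(2*x)*cos(x) + sin(x))*exp(-x)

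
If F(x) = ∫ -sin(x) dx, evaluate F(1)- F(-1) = 0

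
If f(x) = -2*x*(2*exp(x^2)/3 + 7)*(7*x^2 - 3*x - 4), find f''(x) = -112*x^5*exp(x^2)/3 + 16*x^4*exp(x^2) - 328*x^3*exp(x^2)/3 + 40*x^2*exp(x^2) - 24*x*exp(x^2) - 588*x + 8*exp(x^2) + 84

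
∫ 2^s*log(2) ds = 2^s + C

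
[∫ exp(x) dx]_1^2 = -E + exp(2)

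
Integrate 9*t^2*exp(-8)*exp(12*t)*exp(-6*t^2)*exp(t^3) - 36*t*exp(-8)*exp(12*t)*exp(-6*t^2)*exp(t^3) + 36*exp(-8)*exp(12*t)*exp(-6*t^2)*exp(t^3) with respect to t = 3*exp((t - 2)^3) + C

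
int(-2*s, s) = -s^2 + C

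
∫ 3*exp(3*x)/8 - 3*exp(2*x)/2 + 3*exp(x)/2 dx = (exp(x) - 2)^3/8 + C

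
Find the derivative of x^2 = 2*x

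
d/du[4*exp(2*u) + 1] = 8*exp(2*u)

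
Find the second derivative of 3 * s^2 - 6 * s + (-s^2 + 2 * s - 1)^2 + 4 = 12*s^2 - 24*s + 18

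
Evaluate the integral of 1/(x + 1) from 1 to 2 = -log(2) + log(3)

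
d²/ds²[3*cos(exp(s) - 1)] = -3*(exp(s)*cos(exp(s) - 1) + sin(exp(s) - 1))*exp(s)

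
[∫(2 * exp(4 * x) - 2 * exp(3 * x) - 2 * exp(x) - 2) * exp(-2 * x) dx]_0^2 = -2*exp(2) + 2*exp(-2) + (-exp(-2) + exp(2))^2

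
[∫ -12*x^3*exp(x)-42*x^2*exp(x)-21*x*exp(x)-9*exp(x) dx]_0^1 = -27*E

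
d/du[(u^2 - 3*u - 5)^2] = 4*u^3 - 18*u^2 - 2*u + 30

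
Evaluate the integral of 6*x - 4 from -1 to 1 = -8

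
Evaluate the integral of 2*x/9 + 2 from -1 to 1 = 4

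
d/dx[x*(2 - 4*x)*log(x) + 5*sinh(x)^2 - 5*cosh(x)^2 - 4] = -8*x*log(x) - 4*x + 2*log(x) + 2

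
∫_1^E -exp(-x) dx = -exp(-1) + exp(-E)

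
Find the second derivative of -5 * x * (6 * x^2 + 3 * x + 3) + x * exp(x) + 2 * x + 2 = x*exp(x) - 180*x + 2*exp(x) - 30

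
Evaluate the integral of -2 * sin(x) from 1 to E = 2*cos(E) - 2*cos(1)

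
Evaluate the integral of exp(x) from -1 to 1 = E - exp(-1)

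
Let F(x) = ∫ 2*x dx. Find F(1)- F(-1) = 0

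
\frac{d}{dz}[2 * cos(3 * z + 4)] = -6*sin(3*z + 4)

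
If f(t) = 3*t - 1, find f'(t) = 3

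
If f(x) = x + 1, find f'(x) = 1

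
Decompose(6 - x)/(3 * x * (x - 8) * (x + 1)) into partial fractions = 7/(27*(x + 1)) - 1/(108*(x - 8)) - 1/(4*x)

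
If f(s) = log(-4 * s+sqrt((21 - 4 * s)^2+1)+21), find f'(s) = (16*s - 4*sqrt(16*s^2 - 168*s + 442) - 84)/(16*s^2 - 4*s*sqrt(16*s^2 - 168*s + 442) - 168*s + 21*sqrt(16*s^2 - 168*s + 442) + 442)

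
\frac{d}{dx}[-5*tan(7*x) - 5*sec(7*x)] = -35*(sin(7*x) + 1)/cos(7*x)^2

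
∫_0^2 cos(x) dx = sin(2)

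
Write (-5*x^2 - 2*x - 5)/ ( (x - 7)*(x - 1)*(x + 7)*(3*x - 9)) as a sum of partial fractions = 59/(840*(x + 7)) - 1/(24*(x - 1)) + 7/(30*(x - 3)) - 11/(42*(x - 7))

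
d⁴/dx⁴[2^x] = 2^x*log(2)^4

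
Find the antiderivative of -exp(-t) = exp(-t) + C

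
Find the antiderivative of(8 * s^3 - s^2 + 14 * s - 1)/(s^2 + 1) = 4*s^2 - s + 3*log(s^2 + 1) + C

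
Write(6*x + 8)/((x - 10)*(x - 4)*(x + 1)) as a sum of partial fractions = 2/(55*(x + 1)) - 16/(15*(x - 4)) + 34/(33*(x - 10))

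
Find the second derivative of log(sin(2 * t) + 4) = -4*(4*sin(2*t) + 1)/(sin(2*t) + 4)^2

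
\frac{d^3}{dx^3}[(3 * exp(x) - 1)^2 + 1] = 72*exp(2*x) - 6*exp(x)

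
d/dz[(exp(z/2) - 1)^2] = -exp(z/2) + exp(z)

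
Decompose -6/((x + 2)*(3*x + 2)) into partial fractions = -9/(2*(3*x + 2)) + 3/(2*(x + 2))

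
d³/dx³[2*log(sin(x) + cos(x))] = 4*cos(x + pi/4)/sin(x + pi/4)^3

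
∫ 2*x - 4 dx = x^2 - 4*x + C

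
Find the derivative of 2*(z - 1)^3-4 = 6*z^2 - 12*z + 6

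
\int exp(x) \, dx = exp(x) + C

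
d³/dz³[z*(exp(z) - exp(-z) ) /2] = (z*exp(2*z) + z + 3*exp(2*z) - 3)*exp(-z)/2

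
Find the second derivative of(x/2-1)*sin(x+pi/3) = -x*sin(x + pi/3)/2 + sqrt(2)*cos(x + pi/12)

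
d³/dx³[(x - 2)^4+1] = 24*x - 48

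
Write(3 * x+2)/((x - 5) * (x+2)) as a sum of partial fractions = 4/(7*(x + 2)) + 17/(7*(x - 5))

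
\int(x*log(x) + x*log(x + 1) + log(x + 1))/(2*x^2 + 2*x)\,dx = log(x)*log(x + 1)/2 + C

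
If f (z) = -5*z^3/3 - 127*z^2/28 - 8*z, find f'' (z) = -10*z - 127/14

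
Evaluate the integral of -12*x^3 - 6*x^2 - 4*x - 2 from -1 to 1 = -8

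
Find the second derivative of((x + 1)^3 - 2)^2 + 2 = 30*x^4 + 120*x^3 + 180*x^2 + 96*x + 6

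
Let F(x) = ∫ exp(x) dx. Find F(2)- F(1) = -E + exp(2)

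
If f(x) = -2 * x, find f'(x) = -2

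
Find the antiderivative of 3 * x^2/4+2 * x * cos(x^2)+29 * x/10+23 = x^3/4 + 29*x^2/20 + 23*x + sin(x^2) + C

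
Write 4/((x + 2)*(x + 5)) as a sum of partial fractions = -4/(3*(x + 5)) + 4/(3*(x + 2))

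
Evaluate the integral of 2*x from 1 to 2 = 3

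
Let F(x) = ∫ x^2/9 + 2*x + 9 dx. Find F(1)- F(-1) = 488/27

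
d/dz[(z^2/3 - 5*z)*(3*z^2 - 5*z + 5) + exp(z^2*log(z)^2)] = 4*z^3 - 50*z^2 + 2*z*exp(z^2*log(z)^2)*log(z)^2 + 2*z*exp(z^2*log(z)^2)*log(z) + 160*z/3 - 25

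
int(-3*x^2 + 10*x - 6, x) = -x^3 + 5*x^2 - 6*x + C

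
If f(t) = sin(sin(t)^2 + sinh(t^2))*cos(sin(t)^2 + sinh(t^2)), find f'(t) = -2*t*sin(sin(t)^2 + sinh(t^2))^2*cosh(t^2) + 2*t*cos(sin(t)^2 + sinh(t^2))^2*cosh(t^2) - 2*sin(t)*sin(sin(t)^2 + sinh(t^2))^2*cos(t) + 2*sin(t)*cos(t)*cos(sin(t)^2 + sinh(t^2))^2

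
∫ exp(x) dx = exp(x) + C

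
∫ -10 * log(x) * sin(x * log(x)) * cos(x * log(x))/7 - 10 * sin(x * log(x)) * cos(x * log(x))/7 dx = 5*cos(2*x*log(x))/14 + C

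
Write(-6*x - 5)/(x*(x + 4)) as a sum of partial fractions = -19/(4*(x + 4)) - 5/(4*x)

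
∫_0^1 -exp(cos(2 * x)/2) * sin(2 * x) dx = -exp(1/2) + exp(cos(2)/2)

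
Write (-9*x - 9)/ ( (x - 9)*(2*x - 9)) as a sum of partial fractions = 11/(2*x - 9) - 10/(x - 9)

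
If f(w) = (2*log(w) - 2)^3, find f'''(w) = (48*log(w)^2 - 240*log(w) + 240)/w^3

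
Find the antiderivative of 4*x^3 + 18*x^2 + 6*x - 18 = x^4 + 6*x^3 + 3*x^2 - 18*x + C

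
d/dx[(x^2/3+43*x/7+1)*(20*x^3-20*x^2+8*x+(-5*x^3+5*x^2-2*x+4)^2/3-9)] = 200*x^7/9 + 2875*x^6/9 - 3740*x^5/7 + 7925*x^4/21 + 476*x^3/9 - 2008*x^2/21 + 1238*x/63 - 139/7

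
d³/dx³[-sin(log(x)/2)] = -(6*sin(log(x)/2) + 7*cos(log(x)/2))/(8*x^3)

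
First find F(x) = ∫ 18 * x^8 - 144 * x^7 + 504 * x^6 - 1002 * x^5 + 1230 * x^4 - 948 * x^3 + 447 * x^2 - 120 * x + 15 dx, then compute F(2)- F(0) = 6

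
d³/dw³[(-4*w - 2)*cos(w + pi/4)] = -4*w*sin(w + pi/4) - 2*sin(w + pi/4) + 12*cos(w + pi/4)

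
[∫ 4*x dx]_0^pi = 2*pi^2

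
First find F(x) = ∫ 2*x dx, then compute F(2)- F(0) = 4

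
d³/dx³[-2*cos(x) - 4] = -2*sin(x)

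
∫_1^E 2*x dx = -1 + exp(2)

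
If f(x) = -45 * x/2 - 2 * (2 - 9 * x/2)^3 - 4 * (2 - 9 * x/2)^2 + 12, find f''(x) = 2187*x/2 - 648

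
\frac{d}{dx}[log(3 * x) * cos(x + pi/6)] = (-x*log(x)*sin(x + pi/6) - x*log(3)*sin(x + pi/6) + cos(x + pi/6))/x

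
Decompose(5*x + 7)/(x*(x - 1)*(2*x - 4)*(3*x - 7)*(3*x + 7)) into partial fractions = -9/(1820*(3*x + 7)) + 9/(14*(3*x - 7)) + 3/(20*(x - 1)) - 17/(52*(x - 2)) - 1/(28*x)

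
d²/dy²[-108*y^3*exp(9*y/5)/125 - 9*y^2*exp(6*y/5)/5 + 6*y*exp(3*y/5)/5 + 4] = -8748*y^3*exp(9*y/5)/3125 - 5832*y^2*exp(9*y/5)/625 - 324*y^2*exp(6*y/5)/125 - 648*y*exp(9*y/5)/125 - 216*y*exp(6*y/5)/25 + 54*y*exp(3*y/5)/125 - 18*exp(6*y/5)/5 + 36*exp(3*y/5)/25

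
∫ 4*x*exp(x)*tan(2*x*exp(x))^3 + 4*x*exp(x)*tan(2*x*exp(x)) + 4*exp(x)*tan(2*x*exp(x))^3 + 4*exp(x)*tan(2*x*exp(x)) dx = tan(2*x*exp(x))^2 + C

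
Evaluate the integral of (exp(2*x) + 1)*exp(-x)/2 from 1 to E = -E/2 - exp(-E)/2 + exp(-1)/2 + exp(E)/2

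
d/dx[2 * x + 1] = 2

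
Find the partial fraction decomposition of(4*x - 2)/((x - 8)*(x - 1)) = -2/(7*(x - 1)) + 30/(7*(x - 8))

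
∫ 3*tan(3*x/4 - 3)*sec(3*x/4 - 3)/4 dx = sec(3*x/4 - 3) + C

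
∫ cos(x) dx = sin(x) + C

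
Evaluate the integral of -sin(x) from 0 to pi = -2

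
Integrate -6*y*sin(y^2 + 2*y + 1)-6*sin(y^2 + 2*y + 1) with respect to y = 3*cos((y + 1)^2) + C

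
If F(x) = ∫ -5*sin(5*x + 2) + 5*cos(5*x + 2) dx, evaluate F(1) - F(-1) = sin(3) + sin(7) + cos(7) - cos(3)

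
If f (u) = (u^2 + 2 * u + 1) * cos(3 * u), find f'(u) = -3*u^2*sin(3*u) - 6*u*sin(3*u) + 2*u*cos(3*u) - 3*sin(3*u) + 2*cos(3*u)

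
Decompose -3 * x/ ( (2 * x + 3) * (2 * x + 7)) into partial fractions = -21/(8*(2*x + 7)) + 9/(8*(2*x + 3))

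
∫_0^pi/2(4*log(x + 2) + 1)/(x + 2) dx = -2*log(2)^2 - log(2) + log(pi/2 + 2) + 2*log(pi/2 + 2)^2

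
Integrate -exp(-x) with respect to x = exp(-x) + C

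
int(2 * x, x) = x^2 + C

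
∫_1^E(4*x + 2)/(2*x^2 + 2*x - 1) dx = -log(3) + log(-1 + 2*E + 2*exp(2))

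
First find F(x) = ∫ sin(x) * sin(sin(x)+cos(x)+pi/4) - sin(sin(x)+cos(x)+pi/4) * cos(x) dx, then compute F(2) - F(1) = cos(cos(2) + pi/4 + sin(2)) - cos(cos(1) + pi/4 + sin(1))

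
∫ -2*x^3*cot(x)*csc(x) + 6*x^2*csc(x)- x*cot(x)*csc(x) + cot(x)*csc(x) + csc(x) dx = (2*x^3 + x - 1)*csc(x) + C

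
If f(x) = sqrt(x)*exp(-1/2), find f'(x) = exp(-1/2)/(2*sqrt(x))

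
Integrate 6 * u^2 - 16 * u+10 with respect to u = 2*u^3 - 8*u^2 + 10*u + C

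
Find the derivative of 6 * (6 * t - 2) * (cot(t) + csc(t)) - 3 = -36*t*cos(t)/sin(t)^2 - 36*t/sin(t)^2 + 36/tan(t) + 36/sin(t) + 12*cos(t)/sin(t)^2 + 12/sin(t)^2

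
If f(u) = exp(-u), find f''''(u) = exp(-u)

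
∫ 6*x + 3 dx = 3*x^2 + 3*x + C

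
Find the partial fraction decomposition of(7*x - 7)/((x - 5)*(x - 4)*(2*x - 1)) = -2/(9*(2*x - 1)) - 3/(x - 4) + 28/(9*(x - 5))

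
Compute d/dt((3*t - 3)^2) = 18*t - 18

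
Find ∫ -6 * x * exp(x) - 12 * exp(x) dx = 6*(-x - 1)*exp(x) + C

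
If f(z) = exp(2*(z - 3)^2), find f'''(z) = 64*z^3*exp(2*z^2 - 12*z + 18) - 576*z^2*exp(2*z^2 - 12*z + 18) + 1776*z*exp(2*z^2 - 12*z + 18) - 1872*exp(2*z^2 - 12*z + 18)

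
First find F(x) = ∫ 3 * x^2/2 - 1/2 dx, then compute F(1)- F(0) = 0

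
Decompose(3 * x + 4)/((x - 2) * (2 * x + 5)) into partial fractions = 7/(9*(2*x + 5)) + 10/(9*(x - 2))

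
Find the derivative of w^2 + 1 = 2*w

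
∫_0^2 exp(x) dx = -1 + exp(2)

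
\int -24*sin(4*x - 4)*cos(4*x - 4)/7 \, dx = 3*cos(4*x - 4)^2/7 + C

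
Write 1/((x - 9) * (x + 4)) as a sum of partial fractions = -1/(13*(x + 4)) + 1/(13*(x - 9))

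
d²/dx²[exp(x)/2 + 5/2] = exp(x)/2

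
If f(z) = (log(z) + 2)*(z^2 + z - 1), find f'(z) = (2*z^2*log(z) + 5*z^2 + z*log(z) + 3*z - 1)/z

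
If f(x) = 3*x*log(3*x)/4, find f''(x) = 3/(4*x)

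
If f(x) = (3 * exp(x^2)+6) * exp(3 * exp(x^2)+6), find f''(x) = 84*x^2*exp(x^2 + 3*exp(x^2) + 6) + 324*x^2*exp(2*x^2 + 3*exp(x^2) + 6) + 108*x^2*exp(3*x^2 + 3*exp(x^2) + 6) + 42*exp(x^2 + 3*exp(x^2) + 6) + 18*exp(2*x^2 + 3*exp(x^2) + 6)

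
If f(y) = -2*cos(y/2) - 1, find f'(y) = sin(y/2)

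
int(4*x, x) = 2*x^2 + C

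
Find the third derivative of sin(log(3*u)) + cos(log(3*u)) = 2*(sin(log(u) + log(3)) + 2*cos(log(u) + log(3)))/u^3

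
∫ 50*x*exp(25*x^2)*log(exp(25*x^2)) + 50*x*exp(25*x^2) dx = 25*x^2*exp(25*x^2) + C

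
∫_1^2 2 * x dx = 3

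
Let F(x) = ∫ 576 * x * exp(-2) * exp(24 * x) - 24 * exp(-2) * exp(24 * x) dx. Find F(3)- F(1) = -22*exp(22) + 70*exp(70)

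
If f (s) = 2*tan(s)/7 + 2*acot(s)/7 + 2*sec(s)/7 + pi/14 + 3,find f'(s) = 2*(s^2*sin(s)/cos(s)^2 + s^2/cos(s)^2 + sin(s)/cos(s)^2 + tan(s)^2)/(7*s^2 + 7)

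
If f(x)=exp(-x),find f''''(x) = exp(-x)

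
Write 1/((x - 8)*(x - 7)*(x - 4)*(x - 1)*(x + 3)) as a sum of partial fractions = 1/(3080*(x + 3)) - 1/(504*(x - 1)) + 1/(252*(x - 4)) - 1/(180*(x - 7)) + 1/(308*(x - 8))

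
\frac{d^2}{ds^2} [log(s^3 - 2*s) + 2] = (-3*s^4 - 4)/(s^6 - 4*s^4 + 4*s^2)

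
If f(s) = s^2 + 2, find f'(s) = 2*s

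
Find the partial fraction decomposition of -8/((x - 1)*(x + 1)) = 4/(x + 1) - 4/(x - 1)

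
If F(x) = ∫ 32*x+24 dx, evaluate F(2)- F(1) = 72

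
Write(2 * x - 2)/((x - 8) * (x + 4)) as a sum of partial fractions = 5/(6*(x + 4)) + 7/(6*(x - 8))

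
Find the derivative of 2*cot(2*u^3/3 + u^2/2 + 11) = -2*u*(2*u + 1)/sin(2*u^3/3 + u^2/2 + 11)^2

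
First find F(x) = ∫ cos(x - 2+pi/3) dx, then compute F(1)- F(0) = cos(pi/6 + 1) - cos(pi/6 + 2)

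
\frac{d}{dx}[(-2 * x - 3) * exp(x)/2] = -x*exp(x) - 5*exp(x)/2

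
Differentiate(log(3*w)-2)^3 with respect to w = (3*log(w)^2 - 12*log(w) + 6*log(3)*log(w) - 12*log(3) + 3*log(3)^2 + 12)/w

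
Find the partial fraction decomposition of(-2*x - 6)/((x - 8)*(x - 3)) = 12/(5*(x - 3)) - 22/(5*(x - 8))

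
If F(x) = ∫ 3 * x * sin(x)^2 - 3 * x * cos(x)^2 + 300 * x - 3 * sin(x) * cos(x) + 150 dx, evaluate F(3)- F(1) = -9*sin(6)/2 + 3*sin(2)/2 + 1500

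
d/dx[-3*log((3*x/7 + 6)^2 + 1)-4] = (-54*x - 756)/(9*x^2 + 252*x + 1813)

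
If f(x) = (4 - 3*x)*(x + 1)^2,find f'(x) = -9*x^2 - 4*x + 5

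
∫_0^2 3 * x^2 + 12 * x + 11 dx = 54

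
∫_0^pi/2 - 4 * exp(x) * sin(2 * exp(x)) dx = 2*cos(2*exp(pi/2)) - 2*cos(2)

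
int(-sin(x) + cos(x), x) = sin(x) + cos(x) + C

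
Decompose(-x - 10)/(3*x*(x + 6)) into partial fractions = 2/(9*(x + 6)) - 5/(9*x)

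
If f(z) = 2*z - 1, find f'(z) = 2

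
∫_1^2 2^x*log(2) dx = 2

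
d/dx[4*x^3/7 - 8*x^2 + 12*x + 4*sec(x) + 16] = 12*x^2/7 - 16*x + 4*tan(x)*sec(x) + 12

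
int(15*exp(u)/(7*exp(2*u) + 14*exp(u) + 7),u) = (64*exp(u) + 49)/(7*(exp(u) + 1)) + C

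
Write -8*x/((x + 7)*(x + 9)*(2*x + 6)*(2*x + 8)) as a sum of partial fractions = -3/(10*(x + 9)) + 7/(12*(x + 7)) - 8/(15*(x + 4)) + 1/(4*(x + 3))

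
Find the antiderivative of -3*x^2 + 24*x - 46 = -x^3 + 12*x^2 - 46*x + C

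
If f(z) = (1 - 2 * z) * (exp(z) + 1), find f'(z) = -2*z*exp(z) - exp(z) - 2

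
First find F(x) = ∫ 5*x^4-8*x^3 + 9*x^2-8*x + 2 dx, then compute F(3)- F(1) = 132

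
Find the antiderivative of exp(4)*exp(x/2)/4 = exp(x/2 + 4)/2 + C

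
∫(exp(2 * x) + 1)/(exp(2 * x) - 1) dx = log(2*sinh(x)) + C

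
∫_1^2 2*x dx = 3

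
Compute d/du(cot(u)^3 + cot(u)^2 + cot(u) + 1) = -1 - 2/tan(u) - 4/tan(u)^2 - 2/tan(u)^3 - 3/tan(u)^4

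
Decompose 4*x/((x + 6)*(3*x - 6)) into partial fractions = 1/(x + 6) + 1/(3*(x - 2))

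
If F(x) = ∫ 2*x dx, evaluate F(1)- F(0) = 1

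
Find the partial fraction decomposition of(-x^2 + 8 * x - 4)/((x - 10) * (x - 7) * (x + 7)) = -109/(238*(x + 7)) - 1/(14*(x - 7)) - 8/(17*(x - 10))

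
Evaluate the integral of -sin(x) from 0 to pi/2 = -1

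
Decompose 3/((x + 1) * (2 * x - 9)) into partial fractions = 6/(11*(2*x - 9)) - 3/(11*(x + 1))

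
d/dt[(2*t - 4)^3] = 24*t^2 - 96*t + 96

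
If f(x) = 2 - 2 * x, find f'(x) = -2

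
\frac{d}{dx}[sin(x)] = cos(x)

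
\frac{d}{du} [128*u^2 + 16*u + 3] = 256*u + 16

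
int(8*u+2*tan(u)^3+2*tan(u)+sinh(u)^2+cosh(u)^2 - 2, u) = 4*u^2 - 2*u + tan(u)^2 + sinh(2*u)/2 + C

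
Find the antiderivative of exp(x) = exp(x) + C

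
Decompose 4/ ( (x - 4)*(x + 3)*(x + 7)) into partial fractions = 1/(11*(x + 7)) - 1/(7*(x + 3)) + 4/(77*(x - 4))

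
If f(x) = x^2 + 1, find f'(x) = 2*x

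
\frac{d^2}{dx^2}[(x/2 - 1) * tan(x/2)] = (x*sin(x/2)/cos(x/2) - 2*sin(x/2)/cos(x/2) + 2)/(4*cos(x/2)^2)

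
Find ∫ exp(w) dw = exp(w) + C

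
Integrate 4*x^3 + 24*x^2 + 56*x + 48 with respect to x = x^4 + 8*x^3 + 28*x^2 + 48*x + C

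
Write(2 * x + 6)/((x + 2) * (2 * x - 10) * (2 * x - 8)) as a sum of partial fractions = 1/(84*(x + 2)) - 7/(12*(x - 4)) + 4/(7*(x - 5))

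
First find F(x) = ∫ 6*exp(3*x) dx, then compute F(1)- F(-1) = -2*exp(-3) + 2*exp(3)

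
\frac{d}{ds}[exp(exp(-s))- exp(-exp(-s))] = (-exp(2*exp(-s)) - 1)*exp(-s - exp(-s))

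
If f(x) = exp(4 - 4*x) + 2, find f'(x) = -4*exp(4 - 4*x)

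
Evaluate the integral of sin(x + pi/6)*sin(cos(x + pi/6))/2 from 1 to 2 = -cos(cos(pi/6 + 1))/2 + cos(cos(pi/6 + 2))/2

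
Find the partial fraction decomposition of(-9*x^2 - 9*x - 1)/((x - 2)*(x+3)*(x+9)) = -59/(6*(x + 9)) + 11/(6*(x + 3)) - 1/(x - 2)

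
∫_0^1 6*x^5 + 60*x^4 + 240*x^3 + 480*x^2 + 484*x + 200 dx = 675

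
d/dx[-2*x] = -2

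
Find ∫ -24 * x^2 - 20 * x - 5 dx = -8*x^3 - 10*x^2 - 5*x + C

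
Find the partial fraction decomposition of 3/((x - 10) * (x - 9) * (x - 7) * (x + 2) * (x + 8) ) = 1/(9180*(x + 8)) - 1/(2376*(x + 2)) + 1/(270*(x - 7)) - 3/(374*(x - 9)) + 1/(216*(x - 10))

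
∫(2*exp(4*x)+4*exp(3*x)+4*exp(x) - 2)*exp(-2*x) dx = (exp(2*x) + 2*exp(x) - 1)^2*exp(-2*x) + C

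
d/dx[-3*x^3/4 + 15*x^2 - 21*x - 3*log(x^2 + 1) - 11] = (-9*x^4 + 120*x^3 - 93*x^2 + 96*x - 84)/(4*x^2 + 4)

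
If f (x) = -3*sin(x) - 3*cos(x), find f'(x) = 3*sin(x) - 3*cos(x)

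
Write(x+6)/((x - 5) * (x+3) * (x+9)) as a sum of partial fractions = -1/(28*(x + 9)) - 1/(16*(x + 3)) + 11/(112*(x - 5))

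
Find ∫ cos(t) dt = sin(t) + C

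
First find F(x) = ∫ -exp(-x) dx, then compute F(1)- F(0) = -1 + exp(-1)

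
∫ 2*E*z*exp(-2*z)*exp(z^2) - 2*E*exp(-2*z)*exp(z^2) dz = exp((z - 1)^2) + C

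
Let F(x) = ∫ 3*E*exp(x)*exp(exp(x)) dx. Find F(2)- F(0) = -3*exp(2) + 3*exp(1 + exp(2))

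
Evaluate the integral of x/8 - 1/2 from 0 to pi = -1 + (-1 + pi/4)^2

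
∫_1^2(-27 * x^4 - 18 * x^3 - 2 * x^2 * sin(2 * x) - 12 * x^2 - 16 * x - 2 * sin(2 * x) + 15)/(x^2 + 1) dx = -75 - log(2) + cos(4) - cos(2) + log(5)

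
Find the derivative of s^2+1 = 2*s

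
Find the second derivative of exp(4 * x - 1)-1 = 16*exp(4*x - 1)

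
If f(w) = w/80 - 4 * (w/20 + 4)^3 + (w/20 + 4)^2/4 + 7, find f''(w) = -3*w/1000 - 191/800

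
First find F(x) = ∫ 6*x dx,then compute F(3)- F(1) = 24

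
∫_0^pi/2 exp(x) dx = -1 + exp(pi/2)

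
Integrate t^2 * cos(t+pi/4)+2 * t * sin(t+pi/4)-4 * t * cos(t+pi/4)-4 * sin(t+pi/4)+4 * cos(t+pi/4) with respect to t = (t - 2)^2*sin(t + pi/4) + C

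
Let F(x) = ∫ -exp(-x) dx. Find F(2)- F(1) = -exp(-1) + exp(-2)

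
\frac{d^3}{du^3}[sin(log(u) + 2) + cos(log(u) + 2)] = 2*(sin(log(u) + 2) + 2*cos(log(u) + 2))/u^3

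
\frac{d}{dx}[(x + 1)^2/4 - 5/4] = x/2 + 1/2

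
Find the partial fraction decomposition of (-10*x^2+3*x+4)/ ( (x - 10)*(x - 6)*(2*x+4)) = -7/(32*(x + 2)) + 169/(32*(x - 6)) - 161/(16*(x - 10))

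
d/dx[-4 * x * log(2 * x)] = -4*log(x) - 4 - 4*log(2)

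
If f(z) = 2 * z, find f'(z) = 2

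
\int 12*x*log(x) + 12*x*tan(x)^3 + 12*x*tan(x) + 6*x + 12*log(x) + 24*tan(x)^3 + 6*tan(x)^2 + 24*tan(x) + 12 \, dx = (6*x + 12)*(x*log(x) + tan(x)^2) + C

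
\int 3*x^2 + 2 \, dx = x^3 + 2*x + C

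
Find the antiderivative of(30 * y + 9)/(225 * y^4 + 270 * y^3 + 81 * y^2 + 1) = -acot(3*y*(5*y + 3)) + C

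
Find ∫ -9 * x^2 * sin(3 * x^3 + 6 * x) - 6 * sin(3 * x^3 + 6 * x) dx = cos(3*x*(x^2 + 2)) + C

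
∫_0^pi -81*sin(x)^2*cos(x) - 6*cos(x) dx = 0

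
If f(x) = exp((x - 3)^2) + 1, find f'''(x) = 8*x^3*exp(x^2 - 6*x + 9) - 72*x^2*exp(x^2 - 6*x + 9) + 228*x*exp(x^2 - 6*x + 9) - 252*exp(x^2 - 6*x + 9)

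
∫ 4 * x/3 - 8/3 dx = 2*x^2/3 - 8*x/3 + C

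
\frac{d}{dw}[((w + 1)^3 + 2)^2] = 6*w^5 + 30*w^4 + 60*w^3 + 72*w^2 + 54*w + 18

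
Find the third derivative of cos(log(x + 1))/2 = (-sin(log(x + 1)) + 3*cos(log(x + 1)))/(2*x^3 + 6*x^2 + 6*x + 2)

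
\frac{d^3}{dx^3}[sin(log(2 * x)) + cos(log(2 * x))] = 2*(sin(log(x) + log(2)) + 2*cos(log(x) + log(2)))/x^3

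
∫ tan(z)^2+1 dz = tan(z) + C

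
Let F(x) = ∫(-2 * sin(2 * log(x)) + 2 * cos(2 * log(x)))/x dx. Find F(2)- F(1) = -1 + sqrt(2)*cos(-2*log(2) + pi/4)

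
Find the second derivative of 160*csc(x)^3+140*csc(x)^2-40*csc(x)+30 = 40*(1 - 14/sin(x) - 38/sin(x)^2 + 21/sin(x)^3 + 48/sin(x)^4)/sin(x)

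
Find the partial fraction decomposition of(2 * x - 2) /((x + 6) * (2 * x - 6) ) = 7/(9*(x + 6)) + 2/(9*(x - 3))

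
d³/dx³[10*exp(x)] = 10*exp(x)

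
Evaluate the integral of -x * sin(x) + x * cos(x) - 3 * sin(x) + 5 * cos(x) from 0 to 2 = -4 + 6*cos(2) + 6*sin(2)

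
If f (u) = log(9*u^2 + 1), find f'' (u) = (18 - 162*u^2)/(81*u^4 + 18*u^2 + 1)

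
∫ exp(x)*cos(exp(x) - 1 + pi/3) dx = sin(exp(x) - 1 + pi/3) + C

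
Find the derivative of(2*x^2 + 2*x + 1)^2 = 16*x^3 + 24*x^2 + 16*x + 4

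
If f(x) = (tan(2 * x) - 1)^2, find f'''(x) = 192*tan(2*x)^5 - 96*tan(2*x)^4 + 320*tan(2*x)^3 - 128*tan(2*x)^2 + 128*tan(2*x) - 32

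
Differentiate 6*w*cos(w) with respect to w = -6*w*sin(w) + 6*cos(w)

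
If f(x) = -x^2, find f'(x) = -2*x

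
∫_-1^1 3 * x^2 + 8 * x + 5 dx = 12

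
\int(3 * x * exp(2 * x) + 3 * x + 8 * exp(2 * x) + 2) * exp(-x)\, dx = 2*(3*x + 5)*sinh(x) + C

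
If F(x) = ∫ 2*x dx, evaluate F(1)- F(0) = 1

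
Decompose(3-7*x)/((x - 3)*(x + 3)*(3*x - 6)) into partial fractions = 4/(15*(x + 3)) + 11/(15*(x - 2)) - 1/(x - 3)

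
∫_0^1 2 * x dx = 1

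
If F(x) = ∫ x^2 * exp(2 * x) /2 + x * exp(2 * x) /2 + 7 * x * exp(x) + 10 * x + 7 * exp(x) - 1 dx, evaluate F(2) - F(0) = 18 + exp(4) + 14*exp(2)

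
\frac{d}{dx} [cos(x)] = -sin(x)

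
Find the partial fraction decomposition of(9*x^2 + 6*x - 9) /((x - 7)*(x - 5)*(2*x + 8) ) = 37/(66*(x + 4)) - 41/(6*(x - 5)) + 237/(22*(x - 7))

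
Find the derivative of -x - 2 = -1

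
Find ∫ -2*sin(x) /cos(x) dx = 2*log(2*cos(x)) + C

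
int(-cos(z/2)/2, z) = -sin(z/2) + C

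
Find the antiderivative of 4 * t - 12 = 2*t^2 - 12*t + C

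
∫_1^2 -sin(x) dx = -cos(1) + cos(2)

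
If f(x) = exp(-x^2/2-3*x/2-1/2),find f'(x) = (-2*x - 3)*exp(-x^2/2 - 3*x/2 - 1/2)/2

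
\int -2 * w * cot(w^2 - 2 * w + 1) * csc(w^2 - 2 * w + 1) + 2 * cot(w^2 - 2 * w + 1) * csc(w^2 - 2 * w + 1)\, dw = csc((w - 1)^2) + C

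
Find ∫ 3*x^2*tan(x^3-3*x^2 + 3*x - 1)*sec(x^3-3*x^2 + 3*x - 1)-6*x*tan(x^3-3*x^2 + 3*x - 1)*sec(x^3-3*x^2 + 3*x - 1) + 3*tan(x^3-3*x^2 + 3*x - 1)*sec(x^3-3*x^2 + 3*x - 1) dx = sec((x - 1)^3) + C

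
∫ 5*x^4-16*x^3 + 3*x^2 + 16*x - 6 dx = x^5 - 4*x^4 + x^3 + 8*x^2 - 6*x + C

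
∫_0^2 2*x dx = 4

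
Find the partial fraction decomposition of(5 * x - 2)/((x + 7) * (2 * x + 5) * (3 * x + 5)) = -93/(80*(3*x + 5)) + 58/(45*(2*x + 5)) - 37/(144*(x + 7))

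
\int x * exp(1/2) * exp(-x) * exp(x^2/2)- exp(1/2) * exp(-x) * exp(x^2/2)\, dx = exp((x - 1)^2/2) + C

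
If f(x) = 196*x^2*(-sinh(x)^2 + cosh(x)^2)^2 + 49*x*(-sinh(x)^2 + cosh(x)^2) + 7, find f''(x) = 392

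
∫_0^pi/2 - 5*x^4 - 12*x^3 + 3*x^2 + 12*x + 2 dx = (-pi + pi^3/8)*(-3*pi/2 - pi^2/4 - 1)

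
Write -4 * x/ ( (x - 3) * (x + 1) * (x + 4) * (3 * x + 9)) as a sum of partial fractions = -16/(63*(x + 4)) + 1/(3*(x + 3)) - 1/(18*(x + 1)) - 1/(42*(x - 3))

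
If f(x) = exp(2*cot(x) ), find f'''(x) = -4*(3 + 6/tan(x) + 10/tan(x)^2 + 12/tan(x)^3 + 9/tan(x)^4 + 6/tan(x)^5 + 2/tan(x)^6)*exp(2/tan(x))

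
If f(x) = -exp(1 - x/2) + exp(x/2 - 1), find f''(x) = (exp(x - 2) - 1)*exp(1 - x/2)/4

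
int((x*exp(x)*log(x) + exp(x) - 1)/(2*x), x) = (exp(x) - 1)*log(x)/2 + C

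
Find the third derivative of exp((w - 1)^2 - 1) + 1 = 8*w^3*exp(w^2 - 2*w) - 24*w^2*exp(w^2 - 2*w) + 36*w*exp(w^2 - 2*w) - 20*exp(w^2 - 2*w)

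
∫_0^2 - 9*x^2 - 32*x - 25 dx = -138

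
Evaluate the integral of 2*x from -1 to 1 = 0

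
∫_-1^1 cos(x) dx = 2*sin(1)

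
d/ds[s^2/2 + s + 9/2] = s + 1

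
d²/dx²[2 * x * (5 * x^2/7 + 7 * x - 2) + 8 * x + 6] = 60*x/7 + 28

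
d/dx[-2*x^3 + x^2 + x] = -6*x^2 + 2*x + 1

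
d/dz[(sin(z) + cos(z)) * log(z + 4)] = sqrt(2)*(z*log(z + 4)*cos(z + pi/4) + 4*log(z + 4)*cos(z + pi/4) + sin(z + pi/4))/(z + 4)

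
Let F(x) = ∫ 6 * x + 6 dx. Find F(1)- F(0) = 9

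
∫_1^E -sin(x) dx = cos(E) - cos(1)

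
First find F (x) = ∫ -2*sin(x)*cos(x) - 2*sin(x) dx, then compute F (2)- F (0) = -4 + (cos(2) + 1)^2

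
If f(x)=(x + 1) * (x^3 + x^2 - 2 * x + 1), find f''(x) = 12*x^2 + 12*x - 2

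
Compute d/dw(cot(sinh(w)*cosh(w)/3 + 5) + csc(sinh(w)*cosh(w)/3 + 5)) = -(cos(sinh(w)*cosh(w)/3 + 5) + 1)*cosh(2*w)/(3*sin(sinh(w)*cosh(w)/3 + 5)^2)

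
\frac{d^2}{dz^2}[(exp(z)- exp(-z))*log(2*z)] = (z^2*exp(2*z)*log(z) + z^2*exp(2*z)*log(2) - z^2*log(z) - z^2*log(2) + 2*z*exp(2*z) + 2*z - exp(2*z) + 1)*exp(-z)/z^2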